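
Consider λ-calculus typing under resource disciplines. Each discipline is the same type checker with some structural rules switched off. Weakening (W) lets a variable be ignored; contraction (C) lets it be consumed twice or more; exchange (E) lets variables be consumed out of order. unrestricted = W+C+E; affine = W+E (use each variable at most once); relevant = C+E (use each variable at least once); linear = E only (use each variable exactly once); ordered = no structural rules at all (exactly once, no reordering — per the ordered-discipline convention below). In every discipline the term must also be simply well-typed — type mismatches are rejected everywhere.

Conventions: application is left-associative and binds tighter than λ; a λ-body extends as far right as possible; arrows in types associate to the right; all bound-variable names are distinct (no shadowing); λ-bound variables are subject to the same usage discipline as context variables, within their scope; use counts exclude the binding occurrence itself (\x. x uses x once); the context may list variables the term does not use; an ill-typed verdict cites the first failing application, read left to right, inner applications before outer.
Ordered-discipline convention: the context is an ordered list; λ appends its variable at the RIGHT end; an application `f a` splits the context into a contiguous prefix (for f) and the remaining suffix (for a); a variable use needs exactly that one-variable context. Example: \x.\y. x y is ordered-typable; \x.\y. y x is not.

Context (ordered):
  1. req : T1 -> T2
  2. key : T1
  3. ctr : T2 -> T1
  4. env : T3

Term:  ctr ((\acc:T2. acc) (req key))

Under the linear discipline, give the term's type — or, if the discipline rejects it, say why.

not well-typed under linear — env never used (weakening)
variable uses: req: 1; key: 1; ctr: 1; env: 0; acc (bound): 1
left-to-right use order: ctr, acc, req, key
typing: ✓ — T1
summary: ordered ✗ | linear ✗ | affine ✓ | relevant ✗ | unrestricted ✓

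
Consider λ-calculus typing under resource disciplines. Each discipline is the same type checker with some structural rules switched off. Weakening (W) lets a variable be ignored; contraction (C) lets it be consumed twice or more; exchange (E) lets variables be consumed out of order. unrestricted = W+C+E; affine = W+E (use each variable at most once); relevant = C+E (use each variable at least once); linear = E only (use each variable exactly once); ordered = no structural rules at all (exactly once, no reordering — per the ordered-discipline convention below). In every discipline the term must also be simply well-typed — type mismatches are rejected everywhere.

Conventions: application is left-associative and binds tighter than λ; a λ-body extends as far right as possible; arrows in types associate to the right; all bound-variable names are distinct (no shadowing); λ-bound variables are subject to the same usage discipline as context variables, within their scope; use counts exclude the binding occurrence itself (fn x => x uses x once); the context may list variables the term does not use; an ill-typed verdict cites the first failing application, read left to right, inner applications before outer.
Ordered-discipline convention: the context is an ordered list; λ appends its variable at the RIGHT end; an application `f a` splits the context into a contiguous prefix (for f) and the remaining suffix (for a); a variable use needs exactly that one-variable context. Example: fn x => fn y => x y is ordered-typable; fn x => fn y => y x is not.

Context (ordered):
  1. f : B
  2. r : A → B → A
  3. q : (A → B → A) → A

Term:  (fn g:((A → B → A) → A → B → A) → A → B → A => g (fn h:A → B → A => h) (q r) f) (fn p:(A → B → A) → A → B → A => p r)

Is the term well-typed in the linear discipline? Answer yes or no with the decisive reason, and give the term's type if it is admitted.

no — uses contraction: r ×2
usage: f ×1; r ×2; q ×1; g (bound) ×1; h (bound) ×1; p (bound) ×1
uses in reading order: g, h, q, r, f, p, r
typing: the term checks, with type A
all disciplines: ordered ✗; linear ✗; affine ✗; relevant ✓; unrestricted ✓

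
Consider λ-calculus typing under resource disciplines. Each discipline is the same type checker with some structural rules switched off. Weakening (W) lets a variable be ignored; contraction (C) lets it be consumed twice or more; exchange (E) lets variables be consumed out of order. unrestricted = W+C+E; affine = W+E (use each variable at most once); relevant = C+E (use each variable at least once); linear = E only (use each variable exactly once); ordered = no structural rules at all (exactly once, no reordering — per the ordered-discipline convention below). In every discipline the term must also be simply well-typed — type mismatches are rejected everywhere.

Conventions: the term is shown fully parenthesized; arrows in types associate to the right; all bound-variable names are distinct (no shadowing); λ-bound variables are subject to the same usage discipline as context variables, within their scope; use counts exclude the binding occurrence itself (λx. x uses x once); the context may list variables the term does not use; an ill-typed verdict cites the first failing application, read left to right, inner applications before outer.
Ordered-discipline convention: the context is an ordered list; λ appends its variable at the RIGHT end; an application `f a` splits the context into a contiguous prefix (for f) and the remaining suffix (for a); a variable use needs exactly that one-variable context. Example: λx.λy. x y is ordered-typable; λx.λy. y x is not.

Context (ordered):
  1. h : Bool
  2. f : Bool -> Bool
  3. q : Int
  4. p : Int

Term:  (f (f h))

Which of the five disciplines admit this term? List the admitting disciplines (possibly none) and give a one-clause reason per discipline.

admitted in: unrestricted
use counts: h: 1×; f: 2×; q: 0×; p: 0×
left-to-right use order: f, f, h
typing: the term checks, with type Bool
ordered: ✗, uses contraction: f ×2; q, p left unused
linear: ✗, uses contraction: f ×2; q, p left unused
affine: ✗, uses contraction: f ×2
relevant: ✗, q, p left unused
unrestricted: ✓, type-checks (Bool) and nothing is barred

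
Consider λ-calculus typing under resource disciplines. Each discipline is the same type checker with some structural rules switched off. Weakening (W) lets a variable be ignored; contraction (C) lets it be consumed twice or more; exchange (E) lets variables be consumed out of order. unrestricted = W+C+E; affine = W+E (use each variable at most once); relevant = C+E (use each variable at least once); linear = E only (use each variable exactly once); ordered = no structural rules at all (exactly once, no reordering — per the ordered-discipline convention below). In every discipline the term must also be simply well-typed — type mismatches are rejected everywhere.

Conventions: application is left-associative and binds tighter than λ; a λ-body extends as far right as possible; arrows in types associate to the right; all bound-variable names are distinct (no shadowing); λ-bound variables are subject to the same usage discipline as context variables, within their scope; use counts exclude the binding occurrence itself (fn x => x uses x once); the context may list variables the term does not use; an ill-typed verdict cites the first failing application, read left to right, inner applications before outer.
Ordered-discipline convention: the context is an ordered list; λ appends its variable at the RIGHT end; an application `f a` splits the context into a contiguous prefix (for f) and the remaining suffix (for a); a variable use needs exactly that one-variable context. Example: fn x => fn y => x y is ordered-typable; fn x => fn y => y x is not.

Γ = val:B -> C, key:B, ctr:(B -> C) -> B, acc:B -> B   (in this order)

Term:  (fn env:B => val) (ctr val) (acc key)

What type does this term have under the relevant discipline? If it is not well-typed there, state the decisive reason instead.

not well-typed under relevant — env left unused
usage: val ×2, key ×1, ctr ×1, acc ×1, env (bound) ×0
order of uses: val, ctr, val, acc, key
typing: ✓ — C
per-discipline verdicts: ordered ✗ | linear ✗ | affine ✗ | relevant ✗ | unrestricted ✓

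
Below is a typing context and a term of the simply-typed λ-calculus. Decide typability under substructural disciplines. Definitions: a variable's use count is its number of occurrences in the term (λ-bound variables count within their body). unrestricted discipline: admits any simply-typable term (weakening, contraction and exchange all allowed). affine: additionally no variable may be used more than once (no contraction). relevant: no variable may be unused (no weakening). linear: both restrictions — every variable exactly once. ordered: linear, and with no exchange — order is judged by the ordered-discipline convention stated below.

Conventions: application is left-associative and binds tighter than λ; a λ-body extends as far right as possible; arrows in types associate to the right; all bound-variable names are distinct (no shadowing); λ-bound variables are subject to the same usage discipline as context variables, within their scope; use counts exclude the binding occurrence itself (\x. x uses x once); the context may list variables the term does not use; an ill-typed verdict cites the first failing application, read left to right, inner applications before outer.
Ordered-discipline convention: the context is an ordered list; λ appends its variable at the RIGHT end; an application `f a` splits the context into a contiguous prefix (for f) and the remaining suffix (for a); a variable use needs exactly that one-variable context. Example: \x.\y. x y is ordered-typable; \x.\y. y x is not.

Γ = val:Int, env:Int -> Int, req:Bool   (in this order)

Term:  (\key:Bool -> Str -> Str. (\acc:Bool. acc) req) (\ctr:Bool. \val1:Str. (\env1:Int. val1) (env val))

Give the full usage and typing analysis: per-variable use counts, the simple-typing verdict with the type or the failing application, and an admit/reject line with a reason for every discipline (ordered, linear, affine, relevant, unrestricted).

counts: val ×1; env ×1; req ×1; key (λ-bound) ×0; acc (λ-bound) ×1; ctr (λ-bound) ×0; val1 (λ-bound) ×1; env1 (λ-bound) ×0
order of uses: acc, req, val1, env, val
typing: ✓ — Bool
ordered: ✗, key, ctr, env1 left unused
linear: ✗, key, ctr, env1 left unused
affine: ✓, val, env, req, key, acc, ctr, val1, env1: no repeats, contraction unneeded
relevant: ✗, key, ctr, env1 left unused
unrestricted: ✓, well-typed at Bool; no restrictions here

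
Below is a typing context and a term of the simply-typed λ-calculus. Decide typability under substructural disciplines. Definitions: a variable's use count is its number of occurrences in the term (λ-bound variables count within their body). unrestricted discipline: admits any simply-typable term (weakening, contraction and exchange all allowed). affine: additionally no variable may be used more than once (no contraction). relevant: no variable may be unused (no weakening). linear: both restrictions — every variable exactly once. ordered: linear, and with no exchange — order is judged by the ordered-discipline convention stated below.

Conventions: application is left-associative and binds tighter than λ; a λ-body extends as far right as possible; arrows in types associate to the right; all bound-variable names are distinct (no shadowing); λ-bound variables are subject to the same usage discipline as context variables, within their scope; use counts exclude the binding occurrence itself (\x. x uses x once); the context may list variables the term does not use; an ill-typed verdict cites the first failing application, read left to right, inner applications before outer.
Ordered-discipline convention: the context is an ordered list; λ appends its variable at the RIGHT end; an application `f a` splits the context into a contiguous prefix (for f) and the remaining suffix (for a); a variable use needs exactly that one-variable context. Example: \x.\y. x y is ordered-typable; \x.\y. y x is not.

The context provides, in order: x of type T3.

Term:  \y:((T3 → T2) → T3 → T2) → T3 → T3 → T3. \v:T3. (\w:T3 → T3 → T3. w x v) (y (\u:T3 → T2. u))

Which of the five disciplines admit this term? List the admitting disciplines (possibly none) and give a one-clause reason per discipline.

admitted by: linear, affine, relevant, unrestricted
use counts: x=1, y (λ-bound)=1, v (λ-bound)=1, w (λ-bound)=1, u (λ-bound)=1
uses in reading order: w, x, v, y, u
typing: well-typed — term : (((T3 → T2) → T3 → T2) → T3 → T3 → T3) → T3 → T3
ordered: ✗, no contiguous prefix/suffix split fits w, x, v, y, u
linear: ✓, single use per variable (x, y, v, w, u)
affine: ✓, no duplicate uses among x, y, v, w, u
relevant: ✓, at least one use each (x, y, v, w, u)
unrestricted: ✓, well-typed at (((T3 → T2) → T3 → T2) → T3 → T3 → T3) → T3 → T3; no restrictions here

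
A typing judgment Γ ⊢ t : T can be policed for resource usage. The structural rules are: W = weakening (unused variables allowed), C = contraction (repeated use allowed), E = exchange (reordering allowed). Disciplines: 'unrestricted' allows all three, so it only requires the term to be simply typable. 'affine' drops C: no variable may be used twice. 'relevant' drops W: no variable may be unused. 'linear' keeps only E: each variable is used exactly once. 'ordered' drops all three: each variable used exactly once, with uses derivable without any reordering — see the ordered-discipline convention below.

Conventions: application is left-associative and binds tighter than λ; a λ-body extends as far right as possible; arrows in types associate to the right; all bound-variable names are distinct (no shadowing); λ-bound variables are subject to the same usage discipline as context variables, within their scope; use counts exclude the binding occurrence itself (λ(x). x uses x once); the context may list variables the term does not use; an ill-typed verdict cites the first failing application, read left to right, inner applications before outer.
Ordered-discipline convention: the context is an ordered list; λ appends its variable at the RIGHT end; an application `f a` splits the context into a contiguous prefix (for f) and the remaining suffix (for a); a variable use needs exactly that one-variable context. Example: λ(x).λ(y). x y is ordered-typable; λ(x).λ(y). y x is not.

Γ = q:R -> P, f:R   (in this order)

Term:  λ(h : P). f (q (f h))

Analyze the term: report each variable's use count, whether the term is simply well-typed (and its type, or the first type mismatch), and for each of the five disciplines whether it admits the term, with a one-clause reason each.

variable uses: q: 1×; f: 2×; h (bound): 1×
left-to-right use order: f, q, f, h
typing: ill-typed: can't apply a value of type R
ordered ✗ (a type mismatch blocks all five)
linear ✗ (the type mismatch rejects it)
affine ✗ (not simply typable)
relevant ✗ (fails simple typing)
unrestricted ✗ (a type mismatch blocks all five)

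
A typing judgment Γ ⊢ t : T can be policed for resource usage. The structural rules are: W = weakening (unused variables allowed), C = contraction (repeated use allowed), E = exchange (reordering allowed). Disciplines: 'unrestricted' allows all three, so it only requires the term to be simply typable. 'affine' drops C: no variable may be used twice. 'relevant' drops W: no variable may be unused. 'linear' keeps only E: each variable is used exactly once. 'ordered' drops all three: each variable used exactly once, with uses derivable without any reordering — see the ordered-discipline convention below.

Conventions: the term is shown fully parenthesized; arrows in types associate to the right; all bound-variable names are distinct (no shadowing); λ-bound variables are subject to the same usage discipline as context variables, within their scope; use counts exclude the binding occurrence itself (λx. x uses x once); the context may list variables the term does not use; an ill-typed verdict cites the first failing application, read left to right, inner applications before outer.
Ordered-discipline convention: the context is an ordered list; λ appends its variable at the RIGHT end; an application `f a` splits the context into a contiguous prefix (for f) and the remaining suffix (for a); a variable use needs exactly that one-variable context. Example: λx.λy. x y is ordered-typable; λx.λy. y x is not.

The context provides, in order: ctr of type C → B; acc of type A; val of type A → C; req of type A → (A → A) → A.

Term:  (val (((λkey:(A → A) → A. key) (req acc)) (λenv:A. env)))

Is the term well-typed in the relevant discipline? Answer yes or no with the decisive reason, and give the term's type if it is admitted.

no — ctr never used (weakening)
variable uses: ctr: 0; acc: 1; val: 1; req: 1; key [bound]: 1; env [bound]: 1
uses in reading order: val, key, req, acc, env
typing: well-typed — term : C
all disciplines: ordered ✗, linear ✗, affine ✓, relevant ✗, unrestricted ✓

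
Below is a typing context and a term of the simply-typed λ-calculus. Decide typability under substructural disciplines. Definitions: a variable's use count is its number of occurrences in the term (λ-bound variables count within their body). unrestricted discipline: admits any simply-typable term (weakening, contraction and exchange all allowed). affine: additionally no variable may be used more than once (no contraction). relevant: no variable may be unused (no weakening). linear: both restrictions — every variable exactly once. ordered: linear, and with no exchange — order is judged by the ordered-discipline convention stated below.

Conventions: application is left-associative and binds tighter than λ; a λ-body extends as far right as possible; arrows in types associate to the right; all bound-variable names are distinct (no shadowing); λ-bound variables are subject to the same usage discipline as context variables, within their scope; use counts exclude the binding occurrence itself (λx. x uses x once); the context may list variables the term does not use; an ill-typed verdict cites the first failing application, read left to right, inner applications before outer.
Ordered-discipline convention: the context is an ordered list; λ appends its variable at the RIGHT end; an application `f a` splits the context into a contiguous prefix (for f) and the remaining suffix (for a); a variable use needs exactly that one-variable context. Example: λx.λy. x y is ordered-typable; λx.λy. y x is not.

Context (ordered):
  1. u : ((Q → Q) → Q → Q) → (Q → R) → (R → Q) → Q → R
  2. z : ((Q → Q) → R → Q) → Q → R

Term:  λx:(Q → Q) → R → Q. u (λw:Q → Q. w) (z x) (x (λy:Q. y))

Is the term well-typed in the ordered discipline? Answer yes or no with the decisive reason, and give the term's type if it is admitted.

no — uses contraction: x ×2
use counts: u: 1×, z: 1×, x (λ-bound): 2×, w (λ-bound): 1×, y (λ-bound): 1×
uses in reading order: u, w, z, x, x, y
typing: the term checks, with type ((Q → Q) → R → Q) → Q → R
across the five disciplines: ordered ✗; linear ✗; affine ✗; relevant ✓; unrestricted ✓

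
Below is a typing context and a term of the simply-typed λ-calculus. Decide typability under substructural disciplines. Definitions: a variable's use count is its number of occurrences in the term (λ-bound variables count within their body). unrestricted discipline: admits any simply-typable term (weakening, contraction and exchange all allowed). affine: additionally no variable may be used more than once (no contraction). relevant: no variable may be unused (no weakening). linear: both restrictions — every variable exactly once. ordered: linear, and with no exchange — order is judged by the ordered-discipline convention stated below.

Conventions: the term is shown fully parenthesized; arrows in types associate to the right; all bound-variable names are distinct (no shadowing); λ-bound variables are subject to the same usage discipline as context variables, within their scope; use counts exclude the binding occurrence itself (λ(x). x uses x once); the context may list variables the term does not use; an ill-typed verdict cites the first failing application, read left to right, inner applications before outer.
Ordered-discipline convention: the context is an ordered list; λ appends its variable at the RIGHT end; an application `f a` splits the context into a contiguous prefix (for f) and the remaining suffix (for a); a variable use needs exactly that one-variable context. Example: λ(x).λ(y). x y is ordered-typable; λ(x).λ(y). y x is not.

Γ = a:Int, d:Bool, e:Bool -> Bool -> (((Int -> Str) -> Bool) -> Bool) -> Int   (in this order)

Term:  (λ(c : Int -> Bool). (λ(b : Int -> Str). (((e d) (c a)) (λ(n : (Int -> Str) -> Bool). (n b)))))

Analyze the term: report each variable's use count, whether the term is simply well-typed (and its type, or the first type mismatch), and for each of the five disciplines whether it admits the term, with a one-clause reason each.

counts: a=1, d=1, e=1, c (λ-bound)=1, b (λ-bound)=1, n (λ-bound)=1
uses in reading order: e, d, c, a, n, b
typing: the term checks, with type (Int -> Bool) -> (Int -> Str) -> Int
ordered: ✗, no contiguous prefix/suffix split fits e, d, c, a, n, b
linear: ✓, a, d, e, c, b, n: one use apiece
affine: ✓, none of a, d, e, c, b, n used more than once
relevant: ✓, at least one use each (a, d, e, c, b, n)
unrestricted: ✓, typability at (Int -> Bool) -> (Int -> Str) -> Int is all that's needed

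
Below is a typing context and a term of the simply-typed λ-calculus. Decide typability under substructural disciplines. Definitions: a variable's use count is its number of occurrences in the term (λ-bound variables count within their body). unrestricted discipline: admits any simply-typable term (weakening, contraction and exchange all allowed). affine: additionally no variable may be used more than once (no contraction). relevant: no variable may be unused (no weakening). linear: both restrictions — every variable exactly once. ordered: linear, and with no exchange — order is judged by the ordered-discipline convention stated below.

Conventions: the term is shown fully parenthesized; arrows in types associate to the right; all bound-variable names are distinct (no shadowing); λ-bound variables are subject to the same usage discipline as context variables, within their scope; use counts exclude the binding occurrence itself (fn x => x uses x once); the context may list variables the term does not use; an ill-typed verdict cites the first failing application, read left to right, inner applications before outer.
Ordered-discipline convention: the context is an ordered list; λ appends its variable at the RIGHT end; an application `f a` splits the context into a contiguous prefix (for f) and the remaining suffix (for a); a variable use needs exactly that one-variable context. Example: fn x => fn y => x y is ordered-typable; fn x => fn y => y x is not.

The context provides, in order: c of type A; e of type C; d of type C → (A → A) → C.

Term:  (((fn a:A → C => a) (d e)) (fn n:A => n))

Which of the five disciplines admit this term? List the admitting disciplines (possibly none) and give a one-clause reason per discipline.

admitting disciplines: none
variable uses: c: 0×, e: 1×, d: 1×, a (bound): 1×, n (bound): 1×
use order (left to right): a, d, e, n
typing: ill-typed: argument of type (A → A) → C where A → C is required
ordered: ✗, fails simple typing
linear: ✗, a type mismatch blocks all five
affine: ✗, the type mismatch rejects it
relevant: ✗, not simply typable
unrestricted: ✗, fails simple typing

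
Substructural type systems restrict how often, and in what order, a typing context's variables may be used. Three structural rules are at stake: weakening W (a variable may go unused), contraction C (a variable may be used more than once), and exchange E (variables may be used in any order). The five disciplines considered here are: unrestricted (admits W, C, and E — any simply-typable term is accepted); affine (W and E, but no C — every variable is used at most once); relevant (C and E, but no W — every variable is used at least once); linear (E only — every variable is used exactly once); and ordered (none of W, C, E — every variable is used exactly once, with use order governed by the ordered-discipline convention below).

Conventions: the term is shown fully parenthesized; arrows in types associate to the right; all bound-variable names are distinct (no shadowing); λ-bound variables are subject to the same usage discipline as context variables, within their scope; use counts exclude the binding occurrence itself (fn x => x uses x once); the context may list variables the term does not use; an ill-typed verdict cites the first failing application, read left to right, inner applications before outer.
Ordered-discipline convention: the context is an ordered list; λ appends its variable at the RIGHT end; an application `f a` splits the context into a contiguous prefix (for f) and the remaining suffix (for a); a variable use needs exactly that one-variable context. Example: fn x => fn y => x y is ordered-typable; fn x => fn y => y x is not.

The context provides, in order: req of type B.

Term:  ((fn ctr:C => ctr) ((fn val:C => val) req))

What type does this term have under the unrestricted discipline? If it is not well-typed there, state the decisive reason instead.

not well-typed under unrestricted — fails simple typing
counts: req: 1; ctr (bound): 1; val (bound): 1
order of uses: ctr, val, req
typing: ill-typed: an argument B mismatches the expected C
across the five disciplines: ordered ✗ | linear ✗ | affine ✗ | relevant ✗ | unrestricted ✗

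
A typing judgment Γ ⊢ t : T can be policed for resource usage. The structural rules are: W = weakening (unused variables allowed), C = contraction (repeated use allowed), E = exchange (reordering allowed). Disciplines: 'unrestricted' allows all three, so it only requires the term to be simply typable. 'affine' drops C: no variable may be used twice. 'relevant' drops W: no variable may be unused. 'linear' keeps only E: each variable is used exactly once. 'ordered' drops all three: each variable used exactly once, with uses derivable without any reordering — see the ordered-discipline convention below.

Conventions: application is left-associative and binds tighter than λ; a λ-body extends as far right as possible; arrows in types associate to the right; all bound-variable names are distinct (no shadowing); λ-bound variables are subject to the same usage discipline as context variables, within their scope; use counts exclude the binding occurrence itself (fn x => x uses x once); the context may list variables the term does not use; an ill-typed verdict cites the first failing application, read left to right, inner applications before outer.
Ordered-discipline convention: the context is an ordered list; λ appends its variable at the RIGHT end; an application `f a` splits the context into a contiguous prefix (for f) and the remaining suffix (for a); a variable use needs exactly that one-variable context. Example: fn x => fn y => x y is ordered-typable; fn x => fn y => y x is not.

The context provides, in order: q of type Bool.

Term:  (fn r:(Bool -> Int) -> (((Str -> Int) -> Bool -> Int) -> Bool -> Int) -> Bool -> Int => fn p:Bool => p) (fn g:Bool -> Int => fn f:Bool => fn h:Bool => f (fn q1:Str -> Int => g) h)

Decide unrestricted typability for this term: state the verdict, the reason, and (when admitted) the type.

no — the type mismatch rejects it
use counts: q: 0×, r (λ-bound): 0×, p (λ-bound): 1×, g (λ-bound): 1×, f (λ-bound): 1×, h (λ-bound): 1×, q1 (λ-bound): 0×
use order (left to right): p, f, g, h
typing: ill-typed: non-function type Bool applied to an argument
summary: ordered ✗ | linear ✗ | affine ✗ | relevant ✗ | unrestricted ✗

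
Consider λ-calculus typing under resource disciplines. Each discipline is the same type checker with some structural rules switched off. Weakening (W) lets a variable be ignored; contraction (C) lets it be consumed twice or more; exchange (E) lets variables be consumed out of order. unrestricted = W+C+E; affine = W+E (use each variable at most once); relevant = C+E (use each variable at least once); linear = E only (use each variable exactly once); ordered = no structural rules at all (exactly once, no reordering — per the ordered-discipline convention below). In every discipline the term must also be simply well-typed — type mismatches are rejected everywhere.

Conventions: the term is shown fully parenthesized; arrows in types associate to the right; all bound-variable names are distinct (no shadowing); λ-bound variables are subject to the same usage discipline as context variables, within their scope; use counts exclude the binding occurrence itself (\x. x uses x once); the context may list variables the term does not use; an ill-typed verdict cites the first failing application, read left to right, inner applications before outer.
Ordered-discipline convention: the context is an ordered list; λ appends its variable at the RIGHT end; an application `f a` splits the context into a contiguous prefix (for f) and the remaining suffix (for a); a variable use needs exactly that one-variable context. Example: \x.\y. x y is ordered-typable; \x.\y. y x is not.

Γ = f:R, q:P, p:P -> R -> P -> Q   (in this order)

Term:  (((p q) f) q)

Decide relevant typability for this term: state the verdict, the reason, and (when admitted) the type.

yes — every one of f, q, p appears; term : Q
use counts: f ×1; q ×2; p ×1
left-to-right use order: p, q, f, q
typing: well-typed — term : Q
summary: ordered ✗, linear ✗, affine ✗, relevant ✓, unrestricted ✓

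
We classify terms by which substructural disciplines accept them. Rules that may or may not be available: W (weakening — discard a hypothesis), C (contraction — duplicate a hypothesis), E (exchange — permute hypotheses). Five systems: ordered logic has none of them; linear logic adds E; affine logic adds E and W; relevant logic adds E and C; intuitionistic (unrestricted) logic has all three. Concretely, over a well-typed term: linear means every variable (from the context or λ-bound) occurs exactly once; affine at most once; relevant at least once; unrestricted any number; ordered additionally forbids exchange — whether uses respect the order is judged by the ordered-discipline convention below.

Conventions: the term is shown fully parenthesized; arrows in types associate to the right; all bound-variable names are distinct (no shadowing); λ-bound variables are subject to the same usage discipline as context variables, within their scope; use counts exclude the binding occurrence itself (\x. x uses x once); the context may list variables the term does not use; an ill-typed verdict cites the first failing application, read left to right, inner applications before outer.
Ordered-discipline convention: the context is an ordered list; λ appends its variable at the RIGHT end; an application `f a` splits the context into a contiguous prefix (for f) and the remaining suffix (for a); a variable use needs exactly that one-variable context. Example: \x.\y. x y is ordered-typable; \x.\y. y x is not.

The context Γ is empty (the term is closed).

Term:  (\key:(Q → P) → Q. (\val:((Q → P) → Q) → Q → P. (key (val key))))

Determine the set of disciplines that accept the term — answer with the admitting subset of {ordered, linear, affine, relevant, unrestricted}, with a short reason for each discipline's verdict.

accepted by: relevant, unrestricted
usage: key [bound]: 2; val [bound]: 1
uses in reading order: key, val, key
typing: well-typed — term : ((Q → P) → Q) → (((Q → P) → Q) → Q → P) → Q
ordered ✗ (uses contraction: key ×2)
linear ✗ (uses contraction: key ×2)
affine ✗ (uses contraction: key ×2)
relevant ✓ (at least one use each (key, val))
unrestricted ✓ (simply typable at ((Q → P) → Q) → (((Q → P) → Q) → Q → P) → Q; W, C, E all held)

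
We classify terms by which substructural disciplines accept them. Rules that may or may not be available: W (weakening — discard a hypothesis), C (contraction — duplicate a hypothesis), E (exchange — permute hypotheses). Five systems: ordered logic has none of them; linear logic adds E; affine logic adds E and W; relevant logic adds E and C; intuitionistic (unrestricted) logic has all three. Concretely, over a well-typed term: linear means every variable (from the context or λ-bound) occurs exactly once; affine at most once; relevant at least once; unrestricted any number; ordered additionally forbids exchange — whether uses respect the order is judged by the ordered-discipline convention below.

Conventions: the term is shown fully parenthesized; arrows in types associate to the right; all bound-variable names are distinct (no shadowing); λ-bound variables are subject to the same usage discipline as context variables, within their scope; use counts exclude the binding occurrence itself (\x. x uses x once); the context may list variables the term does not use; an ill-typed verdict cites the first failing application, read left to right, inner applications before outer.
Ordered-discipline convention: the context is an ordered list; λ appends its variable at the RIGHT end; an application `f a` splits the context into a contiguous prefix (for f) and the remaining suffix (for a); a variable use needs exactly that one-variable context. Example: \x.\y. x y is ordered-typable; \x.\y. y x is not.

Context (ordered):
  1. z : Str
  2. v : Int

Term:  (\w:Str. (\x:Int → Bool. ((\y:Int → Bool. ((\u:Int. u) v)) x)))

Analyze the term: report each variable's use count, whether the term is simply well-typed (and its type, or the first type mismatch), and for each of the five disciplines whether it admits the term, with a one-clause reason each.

usage: z=0, v=1, w (λ-bound)=0, x (λ-bound)=1, y (λ-bound)=0, u (λ-bound)=1
left-to-right use order: u, v, x
typing: well-typed — term : Str → (Int → Bool) → Int
ordered: ✗, z, w, y never used (weakening)
linear: ✗, z, w, y never used (weakening)
affine: ✓, no duplicate uses among z, v, w, x, y, u
relevant: ✗, z, w, y never used (weakening)
unrestricted: ✓, simply typable at Str → (Int → Bool) → Int; W, C, E all held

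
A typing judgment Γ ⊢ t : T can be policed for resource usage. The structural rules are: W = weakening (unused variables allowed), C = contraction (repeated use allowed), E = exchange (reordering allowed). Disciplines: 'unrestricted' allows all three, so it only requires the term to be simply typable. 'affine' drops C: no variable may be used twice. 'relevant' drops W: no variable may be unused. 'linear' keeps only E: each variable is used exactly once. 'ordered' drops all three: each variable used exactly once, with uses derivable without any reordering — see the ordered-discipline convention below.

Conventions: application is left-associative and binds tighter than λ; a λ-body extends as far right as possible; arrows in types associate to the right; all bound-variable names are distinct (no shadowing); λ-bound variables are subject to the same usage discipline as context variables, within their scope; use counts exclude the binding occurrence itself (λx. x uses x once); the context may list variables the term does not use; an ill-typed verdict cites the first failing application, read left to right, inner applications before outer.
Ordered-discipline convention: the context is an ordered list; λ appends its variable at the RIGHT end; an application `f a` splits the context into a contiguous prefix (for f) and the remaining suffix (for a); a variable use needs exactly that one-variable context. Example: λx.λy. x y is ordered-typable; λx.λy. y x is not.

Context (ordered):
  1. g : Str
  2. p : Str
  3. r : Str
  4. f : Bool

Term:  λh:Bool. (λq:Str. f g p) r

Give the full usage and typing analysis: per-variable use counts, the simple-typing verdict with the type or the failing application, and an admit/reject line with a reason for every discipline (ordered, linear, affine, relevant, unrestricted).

usage: g=1, p=1, r=1, f=1, h (bound)=0, q (bound)=0
order of uses: f, g, p, r
typing: ill-typed: applying a non-function (Bool)
ordered: ✗ — a type mismatch blocks all five
linear: ✗ — the type mismatch rejects it
affine: ✗ — not simply typable
relevant: ✗ — fails simple typing
unrestricted: ✗ — a type mismatch blocks all five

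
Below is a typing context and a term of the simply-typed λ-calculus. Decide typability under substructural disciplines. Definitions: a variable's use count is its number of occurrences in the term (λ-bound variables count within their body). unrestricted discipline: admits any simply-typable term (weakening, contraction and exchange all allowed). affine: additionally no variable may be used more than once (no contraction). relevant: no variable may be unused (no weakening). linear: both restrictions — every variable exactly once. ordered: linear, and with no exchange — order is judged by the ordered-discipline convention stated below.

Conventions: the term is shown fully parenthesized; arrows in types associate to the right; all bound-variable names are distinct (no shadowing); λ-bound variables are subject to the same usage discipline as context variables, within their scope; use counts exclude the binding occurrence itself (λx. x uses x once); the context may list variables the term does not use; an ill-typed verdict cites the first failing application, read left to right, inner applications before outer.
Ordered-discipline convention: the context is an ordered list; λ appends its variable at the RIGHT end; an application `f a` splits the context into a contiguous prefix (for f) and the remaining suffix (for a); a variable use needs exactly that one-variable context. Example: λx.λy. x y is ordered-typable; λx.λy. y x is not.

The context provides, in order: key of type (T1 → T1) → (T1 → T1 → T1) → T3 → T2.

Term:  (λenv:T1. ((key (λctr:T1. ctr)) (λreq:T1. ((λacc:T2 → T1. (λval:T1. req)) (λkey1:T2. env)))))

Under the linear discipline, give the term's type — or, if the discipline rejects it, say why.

not well-typed under linear — unused: acc, val, key1 — weakening required
use counts: key: 1, env (bound): 1, ctr (bound): 1, req (bound): 1, acc (bound): 0, val (bound): 0, key1 (bound): 0
order of uses: key, ctr, req, env
typing: well-typed — term : T1 → T3 → T2
across the five disciplines: ordered ✗ | linear ✗ | affine ✓ | relevant ✗ | unrestricted ✓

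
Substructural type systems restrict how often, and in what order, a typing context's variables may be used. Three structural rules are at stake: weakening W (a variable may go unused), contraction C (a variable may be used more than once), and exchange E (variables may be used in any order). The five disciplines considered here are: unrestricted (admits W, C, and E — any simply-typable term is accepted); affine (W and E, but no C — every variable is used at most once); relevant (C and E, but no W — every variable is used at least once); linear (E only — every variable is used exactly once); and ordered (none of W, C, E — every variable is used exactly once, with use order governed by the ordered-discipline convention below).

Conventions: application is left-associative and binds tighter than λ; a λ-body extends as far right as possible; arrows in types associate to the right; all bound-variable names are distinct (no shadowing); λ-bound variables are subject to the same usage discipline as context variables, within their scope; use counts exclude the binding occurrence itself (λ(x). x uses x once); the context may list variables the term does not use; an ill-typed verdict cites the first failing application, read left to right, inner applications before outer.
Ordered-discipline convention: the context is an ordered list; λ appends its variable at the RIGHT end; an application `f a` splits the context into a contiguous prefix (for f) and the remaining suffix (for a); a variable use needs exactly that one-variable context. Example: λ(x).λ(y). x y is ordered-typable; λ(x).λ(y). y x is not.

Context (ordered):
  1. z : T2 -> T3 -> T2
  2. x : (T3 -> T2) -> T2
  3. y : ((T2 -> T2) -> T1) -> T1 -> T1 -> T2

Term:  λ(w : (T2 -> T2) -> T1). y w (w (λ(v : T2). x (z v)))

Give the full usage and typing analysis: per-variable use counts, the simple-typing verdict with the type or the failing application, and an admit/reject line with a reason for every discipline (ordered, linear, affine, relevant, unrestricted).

variable uses: z ×1; x ×1; y ×1; w (λ-bound) ×2; v (λ-bound) ×1
order of uses: y, w, w, x, z, v
typing: well-typed — term : ((T2 -> T2) -> T1) -> T1 -> T2
ordered: ✗ — w ×2 used more than once (contraction)
linear: ✗ — w ×2 used more than once (contraction)
affine: ✗ — w ×2 used more than once (contraction)
relevant: ✓ — z, x, y, w, v: all used, weakening unneeded
unrestricted: ✓ — well-typed at ((T2 -> T2) -> T1) -> T1 -> T2; no restrictions here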